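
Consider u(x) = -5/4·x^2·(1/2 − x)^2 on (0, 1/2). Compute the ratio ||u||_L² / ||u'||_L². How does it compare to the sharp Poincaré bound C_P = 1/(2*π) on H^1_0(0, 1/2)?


||u||_L² / ||u'||_L² = sqrt(3)/12 < C_P = 1/(2*π).

u(x) = -5/4·x^2·(1/2 − x)^2, so u'(x) = 5*x*(-8*x^2 + 6*x - 1)/8.
u(x) = -5/4·x^2·(1/2 − x)^2 vanishes at x = 0 and x = 1/2, so u ∈ H^1_0(0, 1/2). Differentiate via the product rule and integrate the resulting polynomials term by term.
  ∫_0^1/2 u² dx = ∫_0^1/2 (25*x^8/16 - 25*x^7/8 + 75*x^6/32 - 25*x^5/32 + 25*x^4/256) dx. Term by term:
    ∫_0^1/2 25*x^8/16 dx = 25/73728;  ∫_0^1/2 -25*x^7/8 dx = -25/16384;  ∫_0^1/2 75*x^6/32 dx = 75/28672;
    ∫_0^1/2 -25*x^5/32 dx = -25/12288;  ∫_0^1/2 25*x^4/256 dx = 5/8192.
  Sum: 25/73728 − 25/16384 + 75/28672 − 25/12288 + 5/8192 = 5/1032192.
  ∫_0^1/2 (u')² dx = ∫_0^1/2 (25*x^6 - 75*x^5/2 + 325*x^4/16 - 75*x^3/16 + 25*x^2/64) dx. Term by term:
    ∫_0^1/2 25*x^6 dx = 25/896;  ∫_0^1/2 -75*x^5/2 dx = -25/256;  ∫_0^1/2 325*x^4/16 dx = 65/512;
    ∫_0^1/2 -75*x^3/16 dx = -75/1024;  ∫_0^1/2 25*x^2/64 dx = 25/1536.
  Sum: 25/896 − 25/256 + 65/512 − 75/1024 + 25/1536 = 5/21504.
∫_0^1/2 u² dx = 5/1032192, so ||u||_L² = sqrt(35)/2688.
∫_0^1/2 (u')² dx = 5/21504, so ||u'||_L² = sqrt(105)/672.
Ratio ||u||_L² / ||u'||_L² = sqrt(3)/12.
Sharp Poincaré constant on H^1_0(0, 1/2) is C_P = L/π = 1/(2*π), achieved by sin(2*π·x).
A polynomial bump cannot attain the sharp Poincaré constant (only the first sine eigenfunction does), so the ratio is strictly less than C_P, consistent with ||u||_L² ≤ C_P ||u'||_L².


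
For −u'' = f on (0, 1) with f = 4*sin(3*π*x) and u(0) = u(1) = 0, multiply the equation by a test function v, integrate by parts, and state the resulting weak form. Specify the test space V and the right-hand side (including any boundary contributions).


V = H^1_0(0, 1) (so v(0) = v(1) = 0); weak form: ∫_0^1 u'v' dx = ∫_0^1 (4*sin(3*π*x)) v dx for all v ∈ V.

Multiply both sides by a test function v and integrate from 0 to 1:
  ∫_0^1 −u''(x) v(x) dx = ∫_0^1 f(x) v(x) dx.
Integrate the LHS by parts once:
  ∫_0^1 −u'' v dx = −[u'(x) v(x)]_0^1 + ∫_0^1 u'(x) v'(x) dx.
Thus ∫_0^1 u'(x) v'(x) dx = ∫_0^1 f(x) v(x) dx + [u'(x) v(x)]_0^1.
Choose V so that boundary terms are either known or forced to vanish.
u is Dirichlet: u(0) = u(1) = 0. Let V = H^1_0(0, 1); then v(0) = v(1) = 0, and [u' v]_0^1 = 0.
Weak formulation: find u (satisfying any essential BC) such that ∫_0^1 u'(x) v'(x) dx = ∫_0^1 f v dx for all v ∈ V.
Substituting f(x) = 4*sin(3*π*x), the right-hand side is ∫_0^1 (4*sin(3*π*x)) v dx.


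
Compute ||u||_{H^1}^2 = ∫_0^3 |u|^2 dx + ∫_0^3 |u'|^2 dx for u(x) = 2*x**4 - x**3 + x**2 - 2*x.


||u||_{H^1}^2 = 1497837/70

The H^1 norm (squared) on an interval (0, L) is
  ||u||_{H^1}^2 = ∫_0^L u(x)^2 dx + ∫_0^L u'(x)^2 dx.
Compute u'(x) = 8*x**3 - 3*x**2 + 2*x - 2.
Then u(x)^2 = 4*x**8 - 4*x**7 + 5*x**6 - 10*x**5 + 5*x**4 - 4*x**3 + 4*x**2 and u'(x)^2 = 64*x**6 - 48*x**5 + 41*x**4 - 44*x**3 + 16*x**2 - 8*x + 4.
Integrate each monomial from 0 to 3 using ∫_0^3 c·x^n dx = c·3^(n+1)/(n+1):
  ∫_0^3 u(x)^2 dx = ∫_0^3 (4*x^8 - 4*x^7 + 5*x^6 - 10*x^5 + 5*x^4 - 4*x^3 + 4*x^2) dx. Term by term:
    ∫_0^3 4*x^8 dx = 8748;  ∫_0^3 -4*x^7 dx = -6561/2;  ∫_0^3 5*x^6 dx = 10935/7;
    ∫_0^3 -10*x^5 dx = -1215;  ∫_0^3 5*x^4 dx = 243;  ∫_0^3 -4*x^3 dx = -81;
    ∫_0^3 4*x^2 dx = 36.
  Sum: 8748 − 6561/2 + 10935/7 − 1215 + 243 − 81 + 36 = 84177/14.
  ∫_0^3 u'(x)^2 dx = ∫_0^3 (64*x^6 - 48*x^5 + 41*x^4 - 44*x^3 + 16*x^2 - 8*x + 4) dx. Term by term:
    ∫_0^3 64*x^6 dx = 139968/7;  ∫_0^3 -48*x^5 dx = -5832;  ∫_0^3 41*x^4 dx = 9963/5;
    ∫_0^3 -44*x^3 dx = -891;  ∫_0^3 16*x^2 dx = 144;  ∫_0^3 -8*x dx = -36;
    ∫_0^3 4 dx = 12.
  Sum: 139968/7 − 5832 + 9963/5 − 891 + 144 − 36 + 12 = 538476/35.
Adding: ||u||_{H^1}^2 = 84177/14 + 538476/35 = 1497837/70.


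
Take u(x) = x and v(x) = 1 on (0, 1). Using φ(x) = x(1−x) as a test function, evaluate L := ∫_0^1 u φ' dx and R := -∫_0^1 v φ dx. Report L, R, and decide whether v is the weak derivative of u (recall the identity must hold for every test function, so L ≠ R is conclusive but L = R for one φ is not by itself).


LHS = -1/6, RHS = -1/6. Yes, v = u' weakly.

u(x) = x, classical derivative u'(x) = 1.
φ(x) = x(1−x), so φ'(x) = 1 - 2*x.
Note φ(0) = φ(1) = 0, so the boundary term u·φ vanishes.
LHS = ∫_0^1 u(x) φ'(x) dx = ∫_0^1 (-2*x^2 + x) dx. Term by term:
  ∫_0^1 -2*x^2 dx = -2/3;  ∫_0^1 x dx = 1/2.
Sum: -2/3 + 1/2 = -1/6.
So LHS = -1/6.
∫_0^1 v(x) φ(x) dx = ∫_0^1 (-x^2 + x) dx. Term by term:
  ∫_0^1 -x^2 dx = -1/3;  ∫_0^1 x dx = 1/2.
Sum: -1/3 + 1/2 = 1/6.
So RHS = -∫_0^1 v(x) φ(x) dx = -1/6.
LHS = RHS, so the identity holds for this test φ.
Moreover u is smooth here and v(x) = u'(x) = 1 pointwise, so the identity holds for every test function. Hence v is the weak derivative of u.


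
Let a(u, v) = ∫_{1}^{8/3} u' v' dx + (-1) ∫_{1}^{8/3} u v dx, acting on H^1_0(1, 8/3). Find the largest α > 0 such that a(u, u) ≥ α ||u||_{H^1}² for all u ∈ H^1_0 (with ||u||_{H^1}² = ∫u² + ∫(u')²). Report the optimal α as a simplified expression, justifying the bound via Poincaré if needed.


α = (-25 + 9*π^2)/(25 + 9*π^2)

Coercivity of a(·,·) on H^1_0(1, 8/3) means a(u, u) ≥ α ||u||_{H^1}² for every u ∈ H^1_0.
The interval has length L = 5/3, and Poincaré/coercivity depend only on L. Here a(u, u) = ∫(u')² + (-1)·∫u².
Here c = -1 < 0 with |c| < (π/L)² = 9*π^2/25, so coercivity still holds. The condition a(u,u) ≥ α||u||_{H^1}² reads (1−α)∫(u')² ≥ (α−c)∫u². Any admissible α is ≤ 1 (rapidly oscillating u have ∫u²/∫(u')² → 0), and α = 1 would force 0 ≥ (1−c)∫u², impossible since c < 1; so 1−α > 0. By the sharp Poincaré inequality on H^1_0 of an interval of length L, ∫(u')² ≥ (π/L)²∫u² with equality for the first sine mode sin(π(x−x₀)/L) (x₀ the left endpoint), so the inequality holds for all u iff (1−α)(π/L)² ≥ α − c, i.e. α ≤ ((π/L)² + c)/((π/L)² + 1) = (1 + c(L/π)²)/(1 + (L/π)²). (Direct route, valid since c ≤ 0: Poincaré gives c∫u² ≥ c(L/π)²∫(u')², so a(u,u) ≥ (1 + c(L/π)²)∫(u')², while ||u||_{H^1}² ≤ (1 + (L/π)²)∫(u')²; dividing yields the same α.) With (π/L)² = 9*π^2/25 and c = -1, the largest admissible constant is α = ((π/L)² + c)/((π/L)² + 1).
Simplifying, α = (-25 + 9*π^2)/(25 + 9*π^2).


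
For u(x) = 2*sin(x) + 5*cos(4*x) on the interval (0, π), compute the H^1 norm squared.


||u||_{H^1(0,π)}^2 = -136/3 + 433*π/2

u'(x) = -20*sin(4*x) + 2*cos(x).
Expand u² and (u')² and integrate term by term on (0, π), using: for integers n ≥ 1, ∫_0^π sin²(nx) dx = ∫_0^π cos²(nx) dx = π/2; for n ≠ n', ∫_0^π sin(nx)sin(n'x) dx = ∫_0^π cos(nx)cos(n'x) dx = 0; and by product-to-sum, ∫_0^π sin(nx)cos(n'x) dx = ½∫_0^π [sin((n+n')x) + sin((n−n')x)] dx, which is 0 when n+n' is even and 2n/(n²−n'²) when n+n' is odd (it need not vanish on (0, π)).
  u² squared terms: (2)²·∫sin(x)² dx = 4·π/2 = 2*π;  (5)²·∫cos(4x)² dx = 25·π/2 = 25*π/2.
  u² cross terms: 2·(2)·(5)·∫sin(x)·cos(4x) dx = 20·(-2/15) = -8/3.
  So ∫_0^π u² dx = 2*π + 25*π/2 − 8/3 = -8/3 + 29*π/2.
  (u')² squared terms: (-20)²·∫sin(4x)² dx = 400·π/2 = 200*π;  (2)²·∫cos(x)² dx = 4·π/2 = 2*π.
  (u')² cross terms: 2·(-20)·(2)·∫sin(4x)·cos(x) dx = -80·(8/15) = -128/3.
  So ∫_0^π (u')² dx = 200*π + 2*π − 128/3 = -128/3 + 202*π.
||u||_{H^1}^2 = (-8/3 + 29*π/2) + (-128/3 + 202*π) = -136/3 + 433*π/2.


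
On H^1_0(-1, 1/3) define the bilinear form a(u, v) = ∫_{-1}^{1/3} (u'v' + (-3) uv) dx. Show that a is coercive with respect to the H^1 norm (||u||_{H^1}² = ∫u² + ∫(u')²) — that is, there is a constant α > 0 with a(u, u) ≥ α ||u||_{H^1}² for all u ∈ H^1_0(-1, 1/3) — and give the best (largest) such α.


α = 3*(-16 + 3*π^2)/(16 + 9*π^2)

Coercivity of a(·,·) on H^1_0(-1, 1/3) means a(u, u) ≥ α ||u||_{H^1}² for every u ∈ H^1_0.
The interval has length L = 4/3, and Poincaré/coercivity depend only on L. Here a(u, u) = ∫(u')² + (-3)·∫u².
Here c = -3 < 0 with |c| < (π/L)² = 9*π^2/16, so coercivity still holds. The condition a(u,u) ≥ α||u||_{H^1}² reads (1−α)∫(u')² ≥ (α−c)∫u². Any admissible α is ≤ 1 (rapidly oscillating u have ∫u²/∫(u')² → 0), and α = 1 would force 0 ≥ (1−c)∫u², impossible since c < 1; so 1−α > 0. By the sharp Poincaré inequality on H^1_0 of an interval of length L, ∫(u')² ≥ (π/L)²∫u² with equality for the first sine mode sin(π(x−x₀)/L) (x₀ the left endpoint), so the inequality holds for all u iff (1−α)(π/L)² ≥ α − c, i.e. α ≤ ((π/L)² + c)/((π/L)² + 1) = (1 + c(L/π)²)/(1 + (L/π)²). (Direct route, valid since c ≤ 0: Poincaré gives c∫u² ≥ c(L/π)²∫(u')², so a(u,u) ≥ (1 + c(L/π)²)∫(u')², while ||u||_{H^1}² ≤ (1 + (L/π)²)∫(u')²; dividing yields the same α.) With (π/L)² = 9*π^2/16 and c = -3, the largest admissible constant is α = ((π/L)² + c)/((π/L)² + 1).
Simplifying, α = 3*(-16 + 3*π^2)/(16 + 9*π^2).


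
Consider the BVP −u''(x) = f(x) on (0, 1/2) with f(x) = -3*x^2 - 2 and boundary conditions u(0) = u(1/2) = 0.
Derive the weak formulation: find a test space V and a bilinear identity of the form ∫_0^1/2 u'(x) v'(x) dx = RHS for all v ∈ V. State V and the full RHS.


V = H^1_0(0, 1/2) (so v(0) = v(1/2) = 0); weak form: ∫_0^1/2 u'v' dx = ∫_0^1/2 (-3*x^2 - 2) v dx for all v ∈ V.

Multiply both sides by a test function v and integrate from 0 to 1/2:
  ∫_0^1/2 −u''(x) v(x) dx = ∫_0^1/2 f(x) v(x) dx.
Integrate the LHS by parts once:
  ∫_0^1/2 −u'' v dx = −[u'(x) v(x)]_0^1/2 + ∫_0^1/2 u'(x) v'(x) dx.
Thus ∫_0^1/2 u'(x) v'(x) dx = ∫_0^1/2 f(x) v(x) dx + [u'(x) v(x)]_0^1/2.
Choose V so that boundary terms are either known or forced to vanish.
u is Dirichlet: u(0) = u(1/2) = 0. Let V = H^1_0(0, 1/2); then v(0) = v(1/2) = 0, and [u' v]_0^1/2 = 0.
Weak formulation: find u (satisfying any essential BC) such that ∫_0^1/2 u'(x) v'(x) dx = ∫_0^1/2 f v dx for all v ∈ V.
Substituting f(x) = -3*x^2 - 2, the right-hand side is ∫_0^1/2 (-3*x^2 - 2) v dx.


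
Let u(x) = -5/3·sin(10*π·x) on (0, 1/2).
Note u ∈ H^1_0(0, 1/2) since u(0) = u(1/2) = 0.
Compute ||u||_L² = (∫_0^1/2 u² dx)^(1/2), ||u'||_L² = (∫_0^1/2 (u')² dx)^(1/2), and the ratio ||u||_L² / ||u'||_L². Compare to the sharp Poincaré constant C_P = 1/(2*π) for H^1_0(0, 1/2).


||u||_L² / ||u'||_L² = 1/(10*π) < C_P = 1/(2*π).

u(x) = -5/3·sin(10*π·x), so u'(x) = -50*π*cos(10*π*x)/3.
Writing u(x) = A·sin(kπx/L) with A = -5/3 and k = 5, use ∫_0^L sin²(kπx/L) dx = L/2 and ∫_0^L cos²(kπx/L) dx = L/2.
u² = 25/9·sin²(10*π·x) and (u')² = 2500*π^2/9·cos²(10*π·x), and each of sin², cos² integrates to L/2 = 1/4 over (0, 1/2).
∫_0^1/2 u² dx = 25/36, so ||u||_L² = 5/6.
∫_0^1/2 (u')² dx = 625*π^2/9, so ||u'||_L² = 25*π/3.
Ratio ||u||_L² / ||u'||_L² = 1/(10*π).
Sharp Poincaré constant on H^1_0(0, 1/2) is C_P = L/π = 1/(2*π), achieved by sin(2*π·x).
This is the k = 5 harmonic; the ratio L/(kπ) is strictly less than C_P = L/π, consistent with the sharp inequality ||u||_L² ≤ C_P ||u'||_L².


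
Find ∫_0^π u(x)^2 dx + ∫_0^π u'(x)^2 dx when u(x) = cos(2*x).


||u||_{H^1(0,π)}^2 = 5*π/2

u'(x) = -2*sin(2*x).
Expand u² and (u')² and integrate term by term on (0, π), using: for integers n ≥ 1, ∫_0^π sin²(nx) dx = ∫_0^π cos²(nx) dx = π/2; for n ≠ n', ∫_0^π sin(nx)sin(n'x) dx = ∫_0^π cos(nx)cos(n'x) dx = 0; and by product-to-sum, ∫_0^π sin(nx)cos(n'x) dx = ½∫_0^π [sin((n+n')x) + sin((n−n')x)] dx, which is 0 when n+n' is even and 2n/(n²−n'²) when n+n' is odd (it need not vanish on (0, π)).
  u² squared terms: (1)²·∫cos(2x)² dx = 1·π/2 = π/2.
  So ∫_0^π u² dx = π/2.
  (u')² squared terms: (-2)²·∫sin(2x)² dx = 4·π/2 = 2*π.
  So ∫_0^π (u')² dx = 2*π.
||u||_{H^1}^2 = (π/2) + (2*π) = 5*π/2.


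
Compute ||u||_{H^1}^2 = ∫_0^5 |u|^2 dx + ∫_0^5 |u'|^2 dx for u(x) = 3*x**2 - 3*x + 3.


||u||_{H^1}^2 = 9705/2

The H^1 norm (squared) on an interval (0, L) is
  ||u||_{H^1}^2 = ∫_0^L u(x)^2 dx + ∫_0^L u'(x)^2 dx.
Compute u'(x) = 6*x - 3.
Then u(x)^2 = 9*x**4 - 18*x**3 + 27*x**2 - 18*x + 9 and u'(x)^2 = 36*x**2 - 36*x + 9.
Integrate each monomial from 0 to 5 using ∫_0^5 c·x^n dx = c·5^(n+1)/(n+1):
  ∫_0^5 u(x)^2 dx = ∫_0^5 (9*x^4 - 18*x^3 + 27*x^2 - 18*x + 9) dx. Term by term:
    ∫_0^5 9*x^4 dx = 5625;  ∫_0^5 -18*x^3 dx = -5625/2;  ∫_0^5 27*x^2 dx = 1125;
    ∫_0^5 -18*x dx = -225;  ∫_0^5 9 dx = 45.
  Sum: 5625 − 5625/2 + 1125 − 225 + 45 = 7515/2.
  ∫_0^5 u'(x)^2 dx = ∫_0^5 (36*x^2 - 36*x + 9) dx. Term by term:
    ∫_0^5 36*x^2 dx = 1500;  ∫_0^5 -36*x dx = -450;  ∫_0^5 9 dx = 45.
  Sum: 1500 − 450 + 45 = 1095.
Adding: ||u||_{H^1}^2 = 7515/2 + 1095 = 9705/2.


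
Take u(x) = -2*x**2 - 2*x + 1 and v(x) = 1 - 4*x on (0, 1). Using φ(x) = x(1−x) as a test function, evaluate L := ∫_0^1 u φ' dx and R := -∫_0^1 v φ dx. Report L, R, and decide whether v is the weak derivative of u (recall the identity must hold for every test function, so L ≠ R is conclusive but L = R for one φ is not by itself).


LHS = 2/3, RHS = 1/6. No, v is not the weak derivative of u.

u(x) = -2*x**2 - 2*x + 1, classical derivative u'(x) = -4*x - 2.
φ(x) = x(1−x), so φ'(x) = 1 - 2*x.
Note φ(0) = φ(1) = 0, so the boundary term u·φ vanishes.
LHS = ∫_0^1 u(x) φ'(x) dx = ∫_0^1 (4*x^3 + 2*x^2 - 4*x + 1) dx. Term by term:
  ∫_0^1 4*x^3 dx = 1;  ∫_0^1 2*x^2 dx = 2/3;  ∫_0^1 -4*x dx = -2;
  ∫_0^1 1 dx = 1.
Sum: 1 + 2/3 − 2 + 1 = 2/3.
So LHS = 2/3.
∫_0^1 v(x) φ(x) dx = ∫_0^1 (4*x^3 - 5*x^2 + x) dx. Term by term:
  ∫_0^1 4*x^3 dx = 1;  ∫_0^1 -5*x^2 dx = -5/3;  ∫_0^1 x dx = 1/2.
Sum: 1 − 5/3 + 1/2 = -1/6.
So RHS = -∫_0^1 v(x) φ(x) dx = 1/6.
LHS − RHS = 1/2 ≠ 0, so the identity fails.
(For a valid weak derivative the identity must hold for EVERY test function, in particular this one. The failure shows v is NOT the weak derivative of u.)
Correct weak derivative would be u'(x) = -4*x - 2.


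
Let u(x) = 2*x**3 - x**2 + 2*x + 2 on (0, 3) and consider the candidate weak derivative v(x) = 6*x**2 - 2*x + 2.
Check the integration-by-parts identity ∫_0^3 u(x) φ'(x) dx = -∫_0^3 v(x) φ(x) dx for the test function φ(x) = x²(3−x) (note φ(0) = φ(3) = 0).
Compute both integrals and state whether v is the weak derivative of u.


LHS = -135, RHS = -135. Yes, v = u' weakly.

u(x) = 2*x**3 - x**2 + 2*x + 2, classical derivative u'(x) = 6*x**2 - 2*x + 2.
φ(x) = x²(3−x), so φ'(x) = 3*x*(2 - x).
Note φ(0) = φ(3) = 0, so the boundary term u·φ vanishes.
LHS = ∫_0^3 u(x) φ'(x) dx = ∫_0^3 (-6*x^5 + 15*x^4 - 12*x^3 + 6*x^2 + 12*x) dx. Term by term:
  ∫_0^3 -6*x^5 dx = -729;  ∫_0^3 15*x^4 dx = 729;  ∫_0^3 -12*x^3 dx = -243;
  ∫_0^3 6*x^2 dx = 54;  ∫_0^3 12*x dx = 54.
Sum: -729 + 729 − 243 + 54 + 54 = -135.
So LHS = -135.
∫_0^3 v(x) φ(x) dx = ∫_0^3 (-6*x^5 + 20*x^4 - 8*x^3 + 6*x^2) dx. Term by term:
  ∫_0^3 -6*x^5 dx = -729;  ∫_0^3 20*x^4 dx = 972;  ∫_0^3 -8*x^3 dx = -162;
  ∫_0^3 6*x^2 dx = 54.
Sum: -729 + 972 − 162 + 54 = 135.
So RHS = -∫_0^3 v(x) φ(x) dx = -135.
LHS = RHS, so the identity holds for this test φ.
Moreover u is smooth here and v(x) = u'(x) = 6*x**2 - 2*x + 2 pointwise, so the identity holds for every test function. Hence v is the weak derivative of u.


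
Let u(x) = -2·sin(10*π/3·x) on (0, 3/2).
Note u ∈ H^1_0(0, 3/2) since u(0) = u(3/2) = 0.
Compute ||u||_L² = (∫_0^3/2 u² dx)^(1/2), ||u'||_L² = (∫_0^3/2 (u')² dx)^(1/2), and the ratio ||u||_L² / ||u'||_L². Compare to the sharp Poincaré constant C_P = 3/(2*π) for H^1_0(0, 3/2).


||u||_L² / ||u'||_L² = 3/(10*π) < C_P = 3/(2*π).

u(x) = -2·sin(10*π/3·x), so u'(x) = -20*π*cos(10*π*x/3)/3.
Writing u(x) = A·sin(kπx/L) with A = -2 and k = 5, use ∫_0^L sin²(kπx/L) dx = L/2 and ∫_0^L cos²(kπx/L) dx = L/2.
u² = 4·sin²(10*π/3·x) and (u')² = 400*π^2/9·cos²(10*π/3·x), and each of sin², cos² integrates to L/2 = 3/4 over (0, 3/2).
∫_0^3/2 u² dx = 3, so ||u||_L² = sqrt(3).
∫_0^3/2 (u')² dx = 100*π^2/3, so ||u'||_L² = 10*sqrt(3)*π/3.
Ratio ||u||_L² / ||u'||_L² = 3/(10*π).
Sharp Poincaré constant on H^1_0(0, 3/2) is C_P = L/π = 3/(2*π), achieved by sin(2*π/3·x).
This is the k = 5 harmonic; the ratio L/(kπ) is strictly less than C_P = L/π, consistent with the sharp inequality ||u||_L² ≤ C_P ||u'||_L².


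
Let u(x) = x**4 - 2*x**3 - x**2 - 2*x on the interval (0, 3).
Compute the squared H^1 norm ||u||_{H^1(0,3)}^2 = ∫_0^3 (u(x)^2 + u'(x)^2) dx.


||u||_{H^1}^2 = 48063/70

The H^1 norm (squared) on an interval (0, L) is
  ||u||_{H^1}^2 = ∫_0^L u(x)^2 dx + ∫_0^L u'(x)^2 dx.
Compute u'(x) = 4*x**3 - 6*x**2 - 2*x - 2.
Then u(x)^2 = x**8 - 4*x**7 + 2*x**6 + 9*x**4 + 4*x**3 + 4*x**2 and u'(x)^2 = 16*x**6 - 48*x**5 + 20*x**4 + 8*x**3 + 28*x**2 + 8*x + 4.
Integrate each monomial from 0 to 3 using ∫_0^3 c·x^n dx = c·3^(n+1)/(n+1):
  ∫_0^3 u(x)^2 dx = ∫_0^3 (x^8 - 4*x^7 + 2*x^6 + 9*x^4 + 4*x^3 + 4*x^2) dx. Term by term:
    ∫_0^3 x^8 dx = 2187;  ∫_0^3 -4*x^7 dx = -6561/2;  ∫_0^3 2*x^6 dx = 4374/7;
    ∫_0^3 9*x^4 dx = 2187/5;  ∫_0^3 4*x^3 dx = 81;  ∫_0^3 4*x^2 dx = 36.
  Sum: 2187 − 6561/2 + 4374/7 + 2187/5 + 81 + 36 = 6003/70.
  ∫_0^3 u'(x)^2 dx = ∫_0^3 (16*x^6 - 48*x^5 + 20*x^4 + 8*x^3 + 28*x^2 + 8*x + 4) dx. Term by term:
    ∫_0^3 16*x^6 dx = 34992/7;  ∫_0^3 -48*x^5 dx = -5832;  ∫_0^3 20*x^4 dx = 972;
    ∫_0^3 8*x^3 dx = 162;  ∫_0^3 28*x^2 dx = 252;  ∫_0^3 8*x dx = 36;
    ∫_0^3 4 dx = 12.
  Sum: 34992/7 − 5832 + 972 + 162 + 252 + 36 + 12 = 4206/7.
Adding: ||u||_{H^1}^2 = 6003/70 + 4206/7 = 48063/70.


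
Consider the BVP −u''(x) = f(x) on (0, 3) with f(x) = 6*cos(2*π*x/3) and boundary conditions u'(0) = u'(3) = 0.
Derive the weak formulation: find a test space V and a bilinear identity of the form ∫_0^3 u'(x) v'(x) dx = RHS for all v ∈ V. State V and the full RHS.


V = H^1(0, 3) (no boundary constraint on v; u is determined up to an additive constant); weak form: ∫_0^3 u'v' dx = ∫_0^3 (6*cos(2*π*x/3)) v dx for all v ∈ V.

Multiply both sides by a test function v and integrate from 0 to 3:
  ∫_0^3 −u''(x) v(x) dx = ∫_0^3 f(x) v(x) dx.
Integrate the LHS by parts once:
  ∫_0^3 −u'' v dx = −[u'(x) v(x)]_0^3 + ∫_0^3 u'(x) v'(x) dx.
Thus ∫_0^3 u'(x) v'(x) dx = ∫_0^3 f(x) v(x) dx + [u'(x) v(x)]_0^3.
Choose V so that boundary terms are either known or forced to vanish.
u has homogeneous Neumann: u'(0) = u'(3) = 0. So [u' v]_0^3 = 0·v(3) − 0·v(0) = 0 for any v; take V = H^1(0, 3).
Weak formulation: find u (satisfying any essential BC) such that ∫_0^3 u'(x) v'(x) dx = ∫_0^3 f v dx for all v ∈ V (homogeneous Neumann, so boundary terms vanish).
Substituting f(x) = 6*cos(2*π*x/3), the right-hand side is ∫_0^3 (6*cos(2*π*x/3)) v dx.
Compatibility check (pure Neumann): taking v ≡ 1 ∈ V gives 0 = ∫_0^3 f dx + (0) − (0), i.e. ∫_0^3 f dx must equal u'(0) − u'(3) = 0. Indeed ∫_0^3 (6*cos(2*π*x/3)) dx = 0, so the data are compatible. The solution is then unique only up to an additive constant (fix it e.g. by requiring ∫_0^3 u dx = 0).


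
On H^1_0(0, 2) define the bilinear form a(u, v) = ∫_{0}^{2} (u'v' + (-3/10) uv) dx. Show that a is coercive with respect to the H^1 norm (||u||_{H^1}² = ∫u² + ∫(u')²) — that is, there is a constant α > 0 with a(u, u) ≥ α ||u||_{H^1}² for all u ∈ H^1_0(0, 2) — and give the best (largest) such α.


α = (-6/5 + π^2)/(4 + π^2)

Coercivity of a(·,·) on H^1_0(0, 2) means a(u, u) ≥ α ||u||_{H^1}² for every u ∈ H^1_0.
The interval has length L = 2, and Poincaré/coercivity depend only on L. Here a(u, u) = ∫(u')² + (-3/10)·∫u².
Here c = -3/10 < 0 with |c| < (π/L)² = π^2/4, so coercivity still holds. The condition a(u,u) ≥ α||u||_{H^1}² reads (1−α)∫(u')² ≥ (α−c)∫u². Any admissible α is ≤ 1 (rapidly oscillating u have ∫u²/∫(u')² → 0), and α = 1 would force 0 ≥ (1−c)∫u², impossible since c < 1; so 1−α > 0. By the sharp Poincaré inequality on H^1_0 of an interval of length L, ∫(u')² ≥ (π/L)²∫u² with equality for the first sine mode sin(π(x−x₀)/L) (x₀ the left endpoint), so the inequality holds for all u iff (1−α)(π/L)² ≥ α − c, i.e. α ≤ ((π/L)² + c)/((π/L)² + 1) = (1 + c(L/π)²)/(1 + (L/π)²). (Direct route, valid since c ≤ 0: Poincaré gives c∫u² ≥ c(L/π)²∫(u')², so a(u,u) ≥ (1 + c(L/π)²)∫(u')², while ||u||_{H^1}² ≤ (1 + (L/π)²)∫(u')²; dividing yields the same α.) With (π/L)² = π^2/4 and c = -3/10, the largest admissible constant is α = ((π/L)² + c)/((π/L)² + 1).
Simplifying, α = (-6/5 + π^2)/(4 + π^2).


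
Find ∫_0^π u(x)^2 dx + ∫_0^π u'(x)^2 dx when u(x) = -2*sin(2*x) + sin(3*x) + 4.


||u||_{H^1(0,π)}^2 = 16/3 + 31*π

u'(x) = -4*cos(2*x) + 3*cos(3*x).
Expand u² and (u')² and integrate term by term on (0, π), using: for integers n ≥ 1, ∫_0^π sin²(nx) dx = ∫_0^π cos²(nx) dx = π/2; for n ≠ n', ∫_0^π sin(nx)sin(n'x) dx = ∫_0^π cos(nx)cos(n'x) dx = 0; and by product-to-sum, ∫_0^π sin(nx)cos(n'x) dx = ½∫_0^π [sin((n+n')x) + sin((n−n')x)] dx, which is 0 when n+n' is even and 2n/(n²−n'²) when n+n' is odd (it need not vanish on (0, π)). For the constant mode: ∫_0^π 1 dx = π, ∫_0^π cos(nx) dx = 0, ∫_0^π sin(nx) dx = (1−(−1)^n)/n.
  u² squared terms: (4)²·∫1 dx = 16·π = 16*π;  (-2)²·∫sin(2x)² dx = 4·π/2 = 2*π;  (1)²·∫sin(3x)² dx = 1·π/2 = π/2.
  u² cross terms: 2·(4)·(-2)·∫1·sin(2x) dx = -16·(0) = 0;  2·(4)·(1)·∫1·sin(3x) dx = 8·(2/3) = 16/3;  2·(-2)·(1)·∫sin(2x)·sin(3x) dx = -4·(0) = 0.
  So ∫_0^π u² dx = 16*π + 2*π + π/2 + 0 + 16/3 + 0 = 16/3 + 37*π/2.
  (u')² squared terms: (-4)²·∫cos(2x)² dx = 16·π/2 = 8*π;  (3)²·∫cos(3x)² dx = 9·π/2 = 9*π/2.
  (u')² cross terms: 2·(-4)·(3)·∫cos(2x)·cos(3x) dx = -24·(0) = 0.
  So ∫_0^π (u')² dx = 8*π + 9*π/2 + 0 = 25*π/2.
||u||_{H^1}^2 = (16/3 + 37*π/2) + (25*π/2) = 16/3 + 31*π.


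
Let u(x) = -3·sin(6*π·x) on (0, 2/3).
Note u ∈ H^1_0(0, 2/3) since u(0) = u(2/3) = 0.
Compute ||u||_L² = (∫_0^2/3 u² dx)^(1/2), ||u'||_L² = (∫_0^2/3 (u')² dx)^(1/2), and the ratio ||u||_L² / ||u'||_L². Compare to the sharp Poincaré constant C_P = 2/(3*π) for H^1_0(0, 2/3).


||u||_L² / ||u'||_L² = 1/(6*π) < C_P = 2/(3*π).

u(x) = -3·sin(6*π·x), so u'(x) = -18*π*cos(6*π*x).
Writing u(x) = A·sin(kπx/L) with A = -3 and k = 4, use ∫_0^L sin²(kπx/L) dx = L/2 and ∫_0^L cos²(kπx/L) dx = L/2.
u² = 9·sin²(6*π·x) and (u')² = 324*π^2·cos²(6*π·x), and each of sin², cos² integrates to L/2 = 1/3 over (0, 2/3).
∫_0^2/3 u² dx = 3, so ||u||_L² = sqrt(3).
∫_0^2/3 (u')² dx = 108*π^2, so ||u'||_L² = 6*sqrt(3)*π.
Ratio ||u||_L² / ||u'||_L² = 1/(6*π).
Sharp Poincaré constant on H^1_0(0, 2/3) is C_P = L/π = 2/(3*π), achieved by sin(3*π/2·x).
This is the k = 4 harmonic; the ratio L/(kπ) is strictly less than C_P = L/π, consistent with the sharp inequality ||u||_L² ≤ C_P ||u'||_L².


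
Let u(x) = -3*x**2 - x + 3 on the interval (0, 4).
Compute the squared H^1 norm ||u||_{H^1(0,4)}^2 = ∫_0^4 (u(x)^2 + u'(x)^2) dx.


||u||_{H^1}^2 = 40808/15

The H^1 norm (squared) on an interval (0, L) is
  ||u||_{H^1}^2 = ∫_0^L u(x)^2 dx + ∫_0^L u'(x)^2 dx.
Compute u'(x) = -6*x - 1.
Then u(x)^2 = 9*x**4 + 6*x**3 - 17*x**2 - 6*x + 9 and u'(x)^2 = 36*x**2 + 12*x + 1.
Integrate each monomial from 0 to 4 using ∫_0^4 c·x^n dx = c·4^(n+1)/(n+1):
  ∫_0^4 u(x)^2 dx = ∫_0^4 (9*x^4 + 6*x^3 - 17*x^2 - 6*x + 9) dx. Term by term:
    ∫_0^4 9*x^4 dx = 9216/5;  ∫_0^4 6*x^3 dx = 384;  ∫_0^4 -17*x^2 dx = -1088/3;
    ∫_0^4 -6*x dx = -48;  ∫_0^4 9 dx = 36.
  Sum: 9216/5 + 384 − 1088/3 − 48 + 36 = 27788/15.
  ∫_0^4 u'(x)^2 dx = ∫_0^4 (36*x^2 + 12*x + 1) dx. Term by term:
    ∫_0^4 36*x^2 dx = 768;  ∫_0^4 12*x dx = 96;  ∫_0^4 1 dx = 4.
  Sum: 768 + 96 + 4 = 868.
Adding: ||u||_{H^1}^2 = 27788/15 + 868 = 40808/15.


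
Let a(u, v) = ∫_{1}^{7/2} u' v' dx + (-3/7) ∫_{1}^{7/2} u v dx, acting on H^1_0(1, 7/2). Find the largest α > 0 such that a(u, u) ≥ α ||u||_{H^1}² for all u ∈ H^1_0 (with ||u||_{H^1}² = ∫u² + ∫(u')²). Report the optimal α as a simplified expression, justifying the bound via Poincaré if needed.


α = (-75 + 28*π^2)/(7*(25 + 4*π^2))

Coercivity of a(·,·) on H^1_0(1, 7/2) means a(u, u) ≥ α ||u||_{H^1}² for every u ∈ H^1_0.
The interval has length L = 5/2, and Poincaré/coercivity depend only on L. Here a(u, u) = ∫(u')² + (-3/7)·∫u².
Here c = -3/7 < 0 with |c| < (π/L)² = 4*π^2/25, so coercivity still holds. The condition a(u,u) ≥ α||u||_{H^1}² reads (1−α)∫(u')² ≥ (α−c)∫u². Any admissible α is ≤ 1 (rapidly oscillating u have ∫u²/∫(u')² → 0), and α = 1 would force 0 ≥ (1−c)∫u², impossible since c < 1; so 1−α > 0. By the sharp Poincaré inequality on H^1_0 of an interval of length L, ∫(u')² ≥ (π/L)²∫u² with equality for the first sine mode sin(π(x−x₀)/L) (x₀ the left endpoint), so the inequality holds for all u iff (1−α)(π/L)² ≥ α − c, i.e. α ≤ ((π/L)² + c)/((π/L)² + 1) = (1 + c(L/π)²)/(1 + (L/π)²). (Direct route, valid since c ≤ 0: Poincaré gives c∫u² ≥ c(L/π)²∫(u')², so a(u,u) ≥ (1 + c(L/π)²)∫(u')², while ||u||_{H^1}² ≤ (1 + (L/π)²)∫(u')²; dividing yields the same α.) With (π/L)² = 4*π^2/25 and c = -3/7, the largest admissible constant is α = ((π/L)² + c)/((π/L)² + 1).
Simplifying, α = (-75 + 28*π^2)/(7*(25 + 4*π^2)).


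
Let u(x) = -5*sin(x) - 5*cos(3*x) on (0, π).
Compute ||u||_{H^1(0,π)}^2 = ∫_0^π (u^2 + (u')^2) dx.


||u||_{H^1(0,π)}^2 = 150*π

u'(x) = 15*sin(3*x) - 5*cos(x).
Expand u² and (u')² and integrate term by term on (0, π), using: for integers n ≥ 1, ∫_0^π sin²(nx) dx = ∫_0^π cos²(nx) dx = π/2; for n ≠ n', ∫_0^π sin(nx)sin(n'x) dx = ∫_0^π cos(nx)cos(n'x) dx = 0; and by product-to-sum, ∫_0^π sin(nx)cos(n'x) dx = ½∫_0^π [sin((n+n')x) + sin((n−n')x)] dx, which is 0 when n+n' is even and 2n/(n²−n'²) when n+n' is odd (it need not vanish on (0, π)).
  u² squared terms: (-5)²·∫cos(3x)² dx = 25·π/2 = 25*π/2;  (-5)²·∫sin(x)² dx = 25·π/2 = 25*π/2.
  u² cross terms: 2·(-5)·(-5)·∫cos(3x)·sin(x) dx = 50·(0) = 0.
  So ∫_0^π u² dx = 25*π/2 + 25*π/2 + 0 = 25*π.
  (u')² squared terms: (-5)²·∫cos(x)² dx = 25·π/2 = 25*π/2;  (15)²·∫sin(3x)² dx = 225·π/2 = 225*π/2.
  (u')² cross terms: 2·(-5)·(15)·∫cos(x)·sin(3x) dx = -150·(0) = 0.
  So ∫_0^π (u')² dx = 25*π/2 + 225*π/2 + 0 = 125*π.
||u||_{H^1}^2 = (25*π) + (125*π) = 150*π.


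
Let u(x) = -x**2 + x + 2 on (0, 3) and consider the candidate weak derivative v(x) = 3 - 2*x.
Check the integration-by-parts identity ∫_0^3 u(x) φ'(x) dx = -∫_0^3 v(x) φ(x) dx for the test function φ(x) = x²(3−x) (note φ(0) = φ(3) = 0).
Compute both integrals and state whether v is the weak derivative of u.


LHS = 351/20, RHS = 81/20. No, v is not the weak derivative of u.

u(x) = -x**2 + x + 2, classical derivative u'(x) = 1 - 2*x.
φ(x) = x²(3−x), so φ'(x) = 3*x*(2 - x).
Note φ(0) = φ(3) = 0, so the boundary term u·φ vanishes.
LHS = ∫_0^3 u(x) φ'(x) dx = ∫_0^3 (3*x^4 - 9*x^3 + 12*x) dx. Term by term:
  ∫_0^3 3*x^4 dx = 729/5;  ∫_0^3 -9*x^3 dx = -729/4;  ∫_0^3 12*x dx = 54.
Sum: 729/5 − 729/4 + 54 = 351/20.
So LHS = 351/20.
∫_0^3 v(x) φ(x) dx = ∫_0^3 (2*x^4 - 9*x^3 + 9*x^2) dx. Term by term:
  ∫_0^3 2*x^4 dx = 486/5;  ∫_0^3 -9*x^3 dx = -729/4;  ∫_0^3 9*x^2 dx = 81.
Sum: 486/5 − 729/4 + 81 = -81/20.
So RHS = -∫_0^3 v(x) φ(x) dx = 81/20.
LHS − RHS = 27/2 ≠ 0, so the identity fails.
(For a valid weak derivative the identity must hold for EVERY test function, in particular this one. The failure shows v is NOT the weak derivative of u.)
Correct weak derivative would be u'(x) = 1 - 2*x.


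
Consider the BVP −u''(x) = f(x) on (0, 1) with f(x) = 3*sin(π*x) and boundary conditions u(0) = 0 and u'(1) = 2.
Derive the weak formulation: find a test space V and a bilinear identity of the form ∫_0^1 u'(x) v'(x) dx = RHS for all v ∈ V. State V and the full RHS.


V = {v ∈ H^1(0, 1) : v(0) = 0} (test functions vanish at x = 0 where u is specified); weak form: ∫_0^1 u'v' dx = ∫_0^1 (3*sin(π*x)) v dx + 2·v(1) for all v ∈ V.

Multiply both sides by a test function v and integrate from 0 to 1:
  ∫_0^1 −u''(x) v(x) dx = ∫_0^1 f(x) v(x) dx.
Integrate the LHS by parts once:
  ∫_0^1 −u'' v dx = −[u'(x) v(x)]_0^1 + ∫_0^1 u'(x) v'(x) dx.
Thus ∫_0^1 u'(x) v'(x) dx = ∫_0^1 f(x) v(x) dx + [u'(x) v(x)]_0^1.
Choose V so that boundary terms are either known or forced to vanish.
Mixed BC: u(0) = 0 (Dirichlet) and u'(1) = 2 (Neumann). Define V = {v ∈ H^1(0, 1) : v(0) = 0}. Then [u' v]_0^1 = u'(1)·v(1) − u'(0)·0 = 2·v(1).
Weak formulation: find u (satisfying any essential BC) such that ∫_0^1 u'(x) v'(x) dx = ∫_0^1 f v dx + 2·v(1) for all v ∈ V (Dirichlet at 0 absorbed into V; Neumann datum at x = 1 contributes the boundary term).
Substituting f(x) = 3*sin(π*x), the right-hand side is ∫_0^1 (3*sin(π*x)) v dx + 2·v(1).


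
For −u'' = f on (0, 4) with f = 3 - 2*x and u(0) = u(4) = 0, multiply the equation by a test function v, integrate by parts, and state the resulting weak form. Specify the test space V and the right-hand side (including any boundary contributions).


V = H^1_0(0, 4) (so v(0) = v(4) = 0); weak form: ∫_0^4 u'v' dx = ∫_0^4 (3 - 2*x) v dx for all v ∈ V.

Multiply both sides by a test function v and integrate from 0 to 4:
  ∫_0^4 −u''(x) v(x) dx = ∫_0^4 f(x) v(x) dx.
Integrate the LHS by parts once:
  ∫_0^4 −u'' v dx = −[u'(x) v(x)]_0^4 + ∫_0^4 u'(x) v'(x) dx.
Thus ∫_0^4 u'(x) v'(x) dx = ∫_0^4 f(x) v(x) dx + [u'(x) v(x)]_0^4.
Choose V so that boundary terms are either known or forced to vanish.
u is Dirichlet: u(0) = u(4) = 0. Let V = H^1_0(0, 4); then v(0) = v(4) = 0, and [u' v]_0^4 = 0.
Weak formulation: find u (satisfying any essential BC) such that ∫_0^4 u'(x) v'(x) dx = ∫_0^4 f v dx for all v ∈ V.
Substituting f(x) = 3 - 2*x, the right-hand side is ∫_0^4 (3 - 2*x) v dx.


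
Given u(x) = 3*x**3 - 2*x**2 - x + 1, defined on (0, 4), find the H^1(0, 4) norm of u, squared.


||u||_{H^1}^2 = 2628536/105

The H^1 norm (squared) on an interval (0, L) is
  ||u||_{H^1}^2 = ∫_0^L u(x)^2 dx + ∫_0^L u'(x)^2 dx.
Compute u'(x) = 9*x**2 - 4*x - 1.
Then u(x)^2 = 9*x**6 - 12*x**5 - 2*x**4 + 10*x**3 - 3*x**2 - 2*x + 1 and u'(x)^2 = 81*x**4 - 72*x**3 - 2*x**2 + 8*x + 1.
Integrate each monomial from 0 to 4 using ∫_0^4 c·x^n dx = c·4^(n+1)/(n+1):
  ∫_0^4 u(x)^2 dx = ∫_0^4 (9*x^6 - 12*x^5 - 2*x^4 + 10*x^3 - 3*x^2 - 2*x + 1) dx. Term by term:
    ∫_0^4 9*x^6 dx = 147456/7;  ∫_0^4 -12*x^5 dx = -8192;  ∫_0^4 -2*x^4 dx = -2048/5;
    ∫_0^4 10*x^3 dx = 640;  ∫_0^4 -3*x^2 dx = -64;  ∫_0^4 -2*x dx = -16;
    ∫_0^4 1 dx = 4.
  Sum: 147456/7 − 8192 − 2048/5 + 640 − 64 − 16 + 4 = 455964/35.
  ∫_0^4 u'(x)^2 dx = ∫_0^4 (81*x^4 - 72*x^3 - 2*x^2 + 8*x + 1) dx. Term by term:
    ∫_0^4 81*x^4 dx = 82944/5;  ∫_0^4 -72*x^3 dx = -4608;  ∫_0^4 -2*x^2 dx = -128/3;
    ∫_0^4 8*x dx = 64;  ∫_0^4 1 dx = 4.
  Sum: 82944/5 − 4608 − 128/3 + 64 + 4 = 180092/15.
Adding: ||u||_{H^1}^2 = 455964/35 + 180092/15 = 2628536/105.


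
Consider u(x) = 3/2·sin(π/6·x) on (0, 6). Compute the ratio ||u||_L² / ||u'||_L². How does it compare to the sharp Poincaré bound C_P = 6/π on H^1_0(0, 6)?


||u||_L² / ||u'||_L² = 6/π = C_P.

u(x) = 3/2·sin(π/6·x), so u'(x) = π*cos(π*x/6)/4.
Writing u(x) = A·sin(kπx/L) with A = 3/2 and k = 1, use ∫_0^L sin²(kπx/L) dx = L/2 and ∫_0^L cos²(kπx/L) dx = L/2.
u² = 9/4·sin²(π/6·x) and (u')² = π^2/16·cos²(π/6·x), and each of sin², cos² integrates to L/2 = 3 over (0, 6).
∫_0^6 u² dx = 27/4, so ||u||_L² = 3*sqrt(3)/2.
∫_0^6 (u')² dx = 3*π^2/16, so ||u'||_L² = sqrt(3)*π/4.
Ratio ||u||_L² / ||u'||_L² = 6/π.
Sharp Poincaré constant on H^1_0(0, 6) is C_P = L/π = 6/π, achieved by sin(π/6·x).
This is the k = 1 eigenfunction (up to amplitude), so the ratio equals the sharp Poincaré constant exactly.


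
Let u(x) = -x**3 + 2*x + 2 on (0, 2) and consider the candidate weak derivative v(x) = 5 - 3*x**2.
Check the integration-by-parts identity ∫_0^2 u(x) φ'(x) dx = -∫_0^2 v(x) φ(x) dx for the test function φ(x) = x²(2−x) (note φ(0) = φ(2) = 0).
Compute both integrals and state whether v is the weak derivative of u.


LHS = 56/15, RHS = -4/15. No, v is not the weak derivative of u.

u(x) = -x**3 + 2*x + 2, classical derivative u'(x) = 2 - 3*x**2.
φ(x) = x²(2−x), so φ'(x) = x*(4 - 3*x).
Note φ(0) = φ(2) = 0, so the boundary term u·φ vanishes.
LHS = ∫_0^2 u(x) φ'(x) dx = ∫_0^2 (3*x^5 - 4*x^4 - 6*x^3 + 2*x^2 + 8*x) dx. Term by term:
  ∫_0^2 3*x^5 dx = 32;  ∫_0^2 -4*x^4 dx = -128/5;  ∫_0^2 -6*x^3 dx = -24;
  ∫_0^2 2*x^2 dx = 16/3;  ∫_0^2 8*x dx = 16.
Sum: 32 − 128/5 − 24 + 16/3 + 16 = 56/15.
So LHS = 56/15.
∫_0^2 v(x) φ(x) dx = ∫_0^2 (3*x^5 - 6*x^4 - 5*x^3 + 10*x^2) dx. Term by term:
  ∫_0^2 3*x^5 dx = 32;  ∫_0^2 -6*x^4 dx = -192/5;  ∫_0^2 -5*x^3 dx = -20;
  ∫_0^2 10*x^2 dx = 80/3.
Sum: 32 − 192/5 − 20 + 80/3 = 4/15.
So RHS = -∫_0^2 v(x) φ(x) dx = -4/15.
LHS − RHS = 4 ≠ 0, so the identity fails.
(For a valid weak derivative the identity must hold for EVERY test function, in particular this one. The failure shows v is NOT the weak derivative of u.)
Correct weak derivative would be u'(x) = 2 - 3*x**2.


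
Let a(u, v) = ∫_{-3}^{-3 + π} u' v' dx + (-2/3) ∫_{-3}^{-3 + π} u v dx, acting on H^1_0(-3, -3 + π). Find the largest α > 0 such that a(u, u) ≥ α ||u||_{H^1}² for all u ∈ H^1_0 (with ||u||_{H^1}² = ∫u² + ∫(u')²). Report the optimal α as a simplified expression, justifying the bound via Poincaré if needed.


α = 1/6

Coercivity of a(·,·) on H^1_0(-3, -3 + π) means a(u, u) ≥ α ||u||_{H^1}² for every u ∈ H^1_0.
The interval has length L = π, and Poincaré/coercivity depend only on L. Here a(u, u) = ∫(u')² + (-2/3)·∫u².
Here c = -2/3 < 0 with |c| < (π/L)² = 1, so coercivity still holds. The condition a(u,u) ≥ α||u||_{H^1}² reads (1−α)∫(u')² ≥ (α−c)∫u². Any admissible α is ≤ 1 (rapidly oscillating u have ∫u²/∫(u')² → 0), and α = 1 would force 0 ≥ (1−c)∫u², impossible since c < 1; so 1−α > 0. By the sharp Poincaré inequality on H^1_0 of an interval of length L, ∫(u')² ≥ (π/L)²∫u² with equality for the first sine mode sin(π(x−x₀)/L) (x₀ the left endpoint), so the inequality holds for all u iff (1−α)(π/L)² ≥ α − c, i.e. α ≤ ((π/L)² + c)/((π/L)² + 1) = (1 + c(L/π)²)/(1 + (L/π)²). (Direct route, valid since c ≤ 0: Poincaré gives c∫u² ≥ c(L/π)²∫(u')², so a(u,u) ≥ (1 + c(L/π)²)∫(u')², while ||u||_{H^1}² ≤ (1 + (L/π)²)∫(u')²; dividing yields the same α.) With (π/L)² = 1 and c = -2/3, the largest admissible constant is α = ((π/L)² + c)/((π/L)² + 1).
Simplifying, α = 1/6.


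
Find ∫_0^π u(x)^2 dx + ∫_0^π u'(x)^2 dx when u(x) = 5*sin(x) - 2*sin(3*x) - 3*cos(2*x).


||u||_{H^1(0,π)}^2 = 172 + 135*π/2

u'(x) = 6*sin(2*x) + 5*cos(x) - 6*cos(3*x).
Expand u² and (u')² and integrate term by term on (0, π), using: for integers n ≥ 1, ∫_0^π sin²(nx) dx = ∫_0^π cos²(nx) dx = π/2; for n ≠ n', ∫_0^π sin(nx)sin(n'x) dx = ∫_0^π cos(nx)cos(n'x) dx = 0; and by product-to-sum, ∫_0^π sin(nx)cos(n'x) dx = ½∫_0^π [sin((n+n')x) + sin((n−n')x)] dx, which is 0 when n+n' is even and 2n/(n²−n'²) when n+n' is odd (it need not vanish on (0, π)).
  u² squared terms: (-3)²·∫cos(2x)² dx = 9·π/2 = 9*π/2;  (-2)²·∫sin(3x)² dx = 4·π/2 = 2*π;  (5)²·∫sin(x)² dx = 25·π/2 = 25*π/2.
  u² cross terms: 2·(-3)·(-2)·∫cos(2x)·sin(3x) dx = 12·(6/5) = 72/5;  2·(-3)·(5)·∫cos(2x)·sin(x) dx = -30·(-2/3) = 20;  2·(-2)·(5)·∫sin(3x)·sin(x) dx = -20·(0) = 0.
  So ∫_0^π u² dx = 9*π/2 + 2*π + 25*π/2 + 72/5 + 20 + 0 = 172/5 + 19*π.
  (u')² squared terms: (-6)²·∫cos(3x)² dx = 36·π/2 = 18*π;  (5)²·∫cos(x)² dx = 25·π/2 = 25*π/2;  (6)²·∫sin(2x)² dx = 36·π/2 = 18*π.
  (u')² cross terms: 2·(-6)·(5)·∫cos(3x)·cos(x) dx = -60·(0) = 0;  2·(-6)·(6)·∫cos(3x)·sin(2x) dx = -72·(-4/5) = 288/5;  2·(5)·(6)·∫cos(x)·sin(2x) dx = 60·(4/3) = 80.
  So ∫_0^π (u')² dx = 18*π + 25*π/2 + 18*π + 0 + 288/5 + 80 = 688/5 + 97*π/2.
||u||_{H^1}^2 = (172/5 + 19*π) + (688/5 + 97*π/2) = 172 + 135*π/2.


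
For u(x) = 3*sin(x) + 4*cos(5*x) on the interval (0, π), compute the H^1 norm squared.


||u||_{H^1(0,π)}^2 = 217*π

u'(x) = -20*sin(5*x) + 3*cos(x).
Expand u² and (u')² and integrate term by term on (0, π), using: for integers n ≥ 1, ∫_0^π sin²(nx) dx = ∫_0^π cos²(nx) dx = π/2; for n ≠ n', ∫_0^π sin(nx)sin(n'x) dx = ∫_0^π cos(nx)cos(n'x) dx = 0; and by product-to-sum, ∫_0^π sin(nx)cos(n'x) dx = ½∫_0^π [sin((n+n')x) + sin((n−n')x)] dx, which is 0 when n+n' is even and 2n/(n²−n'²) when n+n' is odd (it need not vanish on (0, π)).
  u² squared terms: (3)²·∫sin(x)² dx = 9·π/2 = 9*π/2;  (4)²·∫cos(5x)² dx = 16·π/2 = 8*π.
  u² cross terms: 2·(3)·(4)·∫sin(x)·cos(5x) dx = 24·(0) = 0.
  So ∫_0^π u² dx = 9*π/2 + 8*π + 0 = 25*π/2.
  (u')² squared terms: (-20)²·∫sin(5x)² dx = 400·π/2 = 200*π;  (3)²·∫cos(x)² dx = 9·π/2 = 9*π/2.
  (u')² cross terms: 2·(-20)·(3)·∫sin(5x)·cos(x) dx = -120·(0) = 0.
  So ∫_0^π (u')² dx = 200*π + 9*π/2 + 0 = 409*π/2.
||u||_{H^1}^2 = (25*π/2) + (409*π/2) = 217*π.


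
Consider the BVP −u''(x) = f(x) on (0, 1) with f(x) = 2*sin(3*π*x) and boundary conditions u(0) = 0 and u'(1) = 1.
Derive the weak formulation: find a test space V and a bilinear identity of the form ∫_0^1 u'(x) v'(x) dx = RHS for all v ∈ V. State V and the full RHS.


V = {v ∈ H^1(0, 1) : v(0) = 0} (test functions vanish at x = 0 where u is specified); weak form: ∫_0^1 u'v' dx = ∫_0^1 (2*sin(3*π*x)) v dx + v(1) for all v ∈ V.

Multiply both sides by a test function v and integrate from 0 to 1:
  ∫_0^1 −u''(x) v(x) dx = ∫_0^1 f(x) v(x) dx.
Integrate the LHS by parts once:
  ∫_0^1 −u'' v dx = −[u'(x) v(x)]_0^1 + ∫_0^1 u'(x) v'(x) dx.
Thus ∫_0^1 u'(x) v'(x) dx = ∫_0^1 f(x) v(x) dx + [u'(x) v(x)]_0^1.
Choose V so that boundary terms are either known or forced to vanish.
Mixed BC: u(0) = 0 (Dirichlet) and u'(1) = 1 (Neumann). Define V = {v ∈ H^1(0, 1) : v(0) = 0}. Then [u' v]_0^1 = u'(1)·v(1) − u'(0)·0 = v(1).
Weak formulation: find u (satisfying any essential BC) such that ∫_0^1 u'(x) v'(x) dx = ∫_0^1 f v dx + v(1) for all v ∈ V (Dirichlet at 0 absorbed into V; Neumann datum at x = 1 contributes the boundary term).
Substituting f(x) = 2*sin(3*π*x), the right-hand side is ∫_0^1 (2*sin(3*π*x)) v dx + v(1).


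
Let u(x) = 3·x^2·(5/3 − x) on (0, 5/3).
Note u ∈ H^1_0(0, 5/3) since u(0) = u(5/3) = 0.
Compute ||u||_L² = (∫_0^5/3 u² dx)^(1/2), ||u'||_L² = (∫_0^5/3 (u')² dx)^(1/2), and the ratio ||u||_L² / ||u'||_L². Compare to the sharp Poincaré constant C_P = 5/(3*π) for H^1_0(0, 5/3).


||u||_L² / ||u'||_L² = 5*sqrt(14)/42 < C_P = 5/(3*π).

u(x) = 3·x^2·(5/3 − x), so u'(x) = x*(10 - 9*x).
u(x) = 3·x^2·(5/3 − x) vanishes at x = 0 and x = 5/3, so u ∈ H^1_0(0, 5/3). Differentiate via the product rule and integrate the resulting polynomials term by term.
  ∫_0^5/3 u² dx = ∫_0^5/3 (9*x^6 - 30*x^5 + 25*x^4) dx. Term by term:
    ∫_0^5/3 9*x^6 dx = 78125/1701;  ∫_0^5/3 -30*x^5 dx = -78125/729;  ∫_0^5/3 25*x^4 dx = 15625/243.
  Sum: 78125/1701 − 78125/729 + 15625/243 = 15625/5103.
  ∫_0^5/3 (u')² dx = ∫_0^5/3 (81*x^4 - 180*x^3 + 100*x^2) dx. Term by term:
    ∫_0^5/3 81*x^4 dx = 625/3;  ∫_0^5/3 -180*x^3 dx = -3125/9;  ∫_0^5/3 100*x^2 dx = 12500/81.
  Sum: 625/3 − 3125/9 + 12500/81 = 1250/81.
∫_0^5/3 u² dx = 15625/5103, so ||u||_L² = 125*sqrt(7)/189.
∫_0^5/3 (u')² dx = 1250/81, so ||u'||_L² = 25*sqrt(2)/9.
Ratio ||u||_L² / ||u'||_L² = 5*sqrt(14)/42.
Sharp Poincaré constant on H^1_0(0, 5/3) is C_P = L/π = 5/(3*π), achieved by sin(3*π/5·x).
A polynomial bump cannot attain the sharp Poincaré constant (only the first sine eigenfunction does), so the ratio is strictly less than C_P, consistent with ||u||_L² ≤ C_P ||u'||_L².
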